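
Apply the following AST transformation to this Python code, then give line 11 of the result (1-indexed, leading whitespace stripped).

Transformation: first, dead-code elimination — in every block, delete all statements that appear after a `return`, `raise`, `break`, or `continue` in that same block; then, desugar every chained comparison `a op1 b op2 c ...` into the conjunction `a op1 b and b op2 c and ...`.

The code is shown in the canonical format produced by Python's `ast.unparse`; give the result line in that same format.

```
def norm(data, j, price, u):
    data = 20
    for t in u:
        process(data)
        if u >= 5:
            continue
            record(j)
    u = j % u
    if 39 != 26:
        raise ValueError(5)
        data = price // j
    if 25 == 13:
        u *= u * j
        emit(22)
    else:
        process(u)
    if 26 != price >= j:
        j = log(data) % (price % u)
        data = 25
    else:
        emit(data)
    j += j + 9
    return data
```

u *= u * j

Transformed code:
def norm(data, j, price, u):
    data = 20
    for t in u:
        process(data)
        if u >= 5:
            continue
    u = j % u
    if 39 != 26:
        raise ValueError(5)
    if 25 == 13:
        u *= u * j
        emit(22)
    else:
        process(u)
    if 26 != price and price >= j:
        j = log(data) % (price % u)
        data = 25
    else:
        emit(data)
    j += j + 9
    return data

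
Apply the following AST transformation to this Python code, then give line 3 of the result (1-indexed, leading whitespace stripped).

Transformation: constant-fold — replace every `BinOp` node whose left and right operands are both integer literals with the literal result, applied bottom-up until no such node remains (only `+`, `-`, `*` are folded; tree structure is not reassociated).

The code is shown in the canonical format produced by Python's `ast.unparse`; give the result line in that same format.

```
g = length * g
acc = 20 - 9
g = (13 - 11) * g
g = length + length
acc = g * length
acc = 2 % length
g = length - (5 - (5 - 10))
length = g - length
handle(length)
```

Transformed code:
g = length * g
acc = 11
g = 2 * g
g = length + length
acc = g * length
acc = 2 % length
g = length - 10
length = g - length
handle(length)

g = 2 * g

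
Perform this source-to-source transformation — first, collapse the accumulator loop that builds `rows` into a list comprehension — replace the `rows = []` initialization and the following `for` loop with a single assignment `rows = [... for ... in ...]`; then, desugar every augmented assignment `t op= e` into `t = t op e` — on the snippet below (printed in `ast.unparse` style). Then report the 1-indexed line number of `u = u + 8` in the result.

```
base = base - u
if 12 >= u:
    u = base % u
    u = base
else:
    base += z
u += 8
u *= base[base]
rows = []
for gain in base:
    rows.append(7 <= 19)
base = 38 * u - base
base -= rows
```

Transformed code:
base = base - u
if 12 >= u:
    u = base % u
    u = base
else:
    base = base + z
u = u + 8
u = u * base[base]
rows = [7 <= 19 for gain in base]
base = 38 * u - base
base = base - rows

7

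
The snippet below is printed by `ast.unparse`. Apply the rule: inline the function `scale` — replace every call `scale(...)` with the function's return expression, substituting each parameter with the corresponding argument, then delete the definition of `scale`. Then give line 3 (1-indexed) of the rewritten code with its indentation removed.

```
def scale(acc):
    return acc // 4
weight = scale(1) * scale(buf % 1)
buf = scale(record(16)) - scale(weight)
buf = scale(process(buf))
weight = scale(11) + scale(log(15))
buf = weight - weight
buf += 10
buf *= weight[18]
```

Transformed code:
weight = 1 // 4 * (buf % 1 // 4)
buf = record(16) // 4 - weight // 4
buf = process(buf) // 4
weight = 11 // 4 + log(15) // 4
buf = weight - weight
buf += 10
buf *= weight[18]

buf = process(buf) // 4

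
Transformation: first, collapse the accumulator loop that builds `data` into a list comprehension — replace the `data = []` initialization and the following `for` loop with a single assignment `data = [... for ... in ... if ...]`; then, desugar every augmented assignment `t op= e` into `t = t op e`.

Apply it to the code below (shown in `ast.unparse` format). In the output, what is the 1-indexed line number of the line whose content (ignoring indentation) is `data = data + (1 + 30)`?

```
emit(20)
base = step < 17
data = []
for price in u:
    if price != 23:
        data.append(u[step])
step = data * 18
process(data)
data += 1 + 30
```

Transformed code:
emit(20)
base = step < 17
data = [u[step] for price in u if price != 23]
step = data * 18
process(data)
data = data + (1 + 30)

6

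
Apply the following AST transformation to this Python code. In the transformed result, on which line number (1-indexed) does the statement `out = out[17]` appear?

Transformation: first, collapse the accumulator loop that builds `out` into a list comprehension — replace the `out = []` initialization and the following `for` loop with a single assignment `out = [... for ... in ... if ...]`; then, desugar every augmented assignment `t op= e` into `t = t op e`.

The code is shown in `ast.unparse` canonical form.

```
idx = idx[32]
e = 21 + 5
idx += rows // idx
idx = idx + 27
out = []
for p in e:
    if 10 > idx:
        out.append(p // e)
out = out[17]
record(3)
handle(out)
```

6

Transformed code:
idx = idx[32]
e = 21 + 5
idx = idx + rows // idx
idx = idx + 27
out = [p // e for p in e if 10 > idx]
out = out[17]
record(3)
handle(out)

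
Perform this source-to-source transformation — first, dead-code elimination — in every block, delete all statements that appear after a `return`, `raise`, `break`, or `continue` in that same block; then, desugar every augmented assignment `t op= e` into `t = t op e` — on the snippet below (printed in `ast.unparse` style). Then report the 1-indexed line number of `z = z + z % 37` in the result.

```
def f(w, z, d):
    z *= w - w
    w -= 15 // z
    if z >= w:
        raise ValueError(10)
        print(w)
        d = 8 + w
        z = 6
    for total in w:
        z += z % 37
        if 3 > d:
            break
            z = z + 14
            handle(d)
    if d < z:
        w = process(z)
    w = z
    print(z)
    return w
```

Transformed code:
def f(w, z, d):
    z = z * (w - w)
    w = w - 15 // z
    if z >= w:
        raise ValueError(10)
    for total in w:
        z = z + z % 37
        if 3 > d:
            break
    if d < z:
        w = process(z)
    w = z
    print(z)
    return w

7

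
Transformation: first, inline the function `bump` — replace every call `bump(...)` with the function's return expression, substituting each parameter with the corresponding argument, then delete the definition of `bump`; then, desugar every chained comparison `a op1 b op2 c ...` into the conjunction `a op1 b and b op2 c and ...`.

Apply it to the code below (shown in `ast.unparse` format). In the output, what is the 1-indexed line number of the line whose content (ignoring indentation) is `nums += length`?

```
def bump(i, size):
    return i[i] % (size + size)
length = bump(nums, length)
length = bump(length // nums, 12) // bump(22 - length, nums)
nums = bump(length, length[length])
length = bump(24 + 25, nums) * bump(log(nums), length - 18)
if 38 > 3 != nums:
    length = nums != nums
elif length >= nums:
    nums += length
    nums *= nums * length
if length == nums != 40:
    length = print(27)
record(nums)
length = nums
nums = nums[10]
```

Transformed code:
length = nums[nums] % (length + length)
length = (length // nums)[length // nums] % (12 + 12) // ((22 - length)[22 - length] % (nums + nums))
nums = length[length] % (length[length] + length[length])
length = (24 + 25)[24 + 25] % (nums + nums) * (log(nums)[log(nums)] % (length - 18 + (length - 18)))
if 38 > 3 and 3 != nums:
    length = nums != nums
elif length >= nums:
    nums += length
    nums *= nums * length
if length == nums and nums != 40:
    length = print(27)
record(nums)
length = nums
nums = nums[10]

8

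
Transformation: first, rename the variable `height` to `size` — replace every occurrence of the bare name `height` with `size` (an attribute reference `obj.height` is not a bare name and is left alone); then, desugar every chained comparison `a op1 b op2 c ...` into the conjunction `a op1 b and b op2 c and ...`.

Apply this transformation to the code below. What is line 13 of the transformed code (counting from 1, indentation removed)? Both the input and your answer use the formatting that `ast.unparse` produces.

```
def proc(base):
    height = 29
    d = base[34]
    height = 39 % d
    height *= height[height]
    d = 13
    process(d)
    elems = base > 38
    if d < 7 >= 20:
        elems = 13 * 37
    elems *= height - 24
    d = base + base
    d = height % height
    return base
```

Transformed code:
def proc(base):
    size = 29
    d = base[34]
    size = 39 % d
    size *= size[size]
    d = 13
    process(d)
    elems = base > 38
    if d < 7 and 7 >= 20:
        elems = 13 * 37
    elems *= size - 24
    d = base + base
    d = size % size
    return base

d = size % size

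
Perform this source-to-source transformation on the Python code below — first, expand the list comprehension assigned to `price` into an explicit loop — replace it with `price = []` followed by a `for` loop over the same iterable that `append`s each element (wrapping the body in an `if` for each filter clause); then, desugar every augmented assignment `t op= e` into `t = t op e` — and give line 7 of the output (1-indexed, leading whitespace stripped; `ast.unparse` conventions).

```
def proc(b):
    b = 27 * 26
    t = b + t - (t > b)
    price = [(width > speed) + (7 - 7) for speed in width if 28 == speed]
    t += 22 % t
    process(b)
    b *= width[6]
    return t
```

price.append((width > speed) + (7 - 7))

Transformed code:
def proc(b):
    b = 27 * 26
    t = b + t - (t > b)
    price = []
    for speed in width:
        if 28 == speed:
            price.append((width > speed) + (7 - 7))
    t = t + 22 % t
    process(b)
    b = b * width[6]
    return t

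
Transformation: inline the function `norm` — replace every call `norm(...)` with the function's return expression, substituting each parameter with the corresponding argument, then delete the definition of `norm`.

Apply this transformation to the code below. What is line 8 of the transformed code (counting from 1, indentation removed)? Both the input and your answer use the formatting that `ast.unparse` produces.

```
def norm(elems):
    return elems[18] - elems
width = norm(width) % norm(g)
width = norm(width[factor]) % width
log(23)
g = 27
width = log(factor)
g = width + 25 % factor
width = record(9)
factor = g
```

Transformed code:
width = (width[18] - width) % (g[18] - g)
width = (width[factor][18] - width[factor]) % width
log(23)
g = 27
width = log(factor)
g = width + 25 % factor
width = record(9)
factor = g

factor = g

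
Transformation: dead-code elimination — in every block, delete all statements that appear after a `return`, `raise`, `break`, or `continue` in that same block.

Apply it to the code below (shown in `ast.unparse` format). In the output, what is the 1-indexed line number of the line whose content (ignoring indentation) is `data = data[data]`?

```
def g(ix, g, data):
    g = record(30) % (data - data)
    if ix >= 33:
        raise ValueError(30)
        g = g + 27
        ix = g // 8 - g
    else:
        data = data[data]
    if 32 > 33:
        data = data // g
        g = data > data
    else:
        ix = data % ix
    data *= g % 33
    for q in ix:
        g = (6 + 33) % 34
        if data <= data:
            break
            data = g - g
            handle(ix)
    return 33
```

6

Transformed code:
def g(ix, g, data):
    g = record(30) % (data - data)
    if ix >= 33:
        raise ValueError(30)
    else:
        data = data[data]
    if 32 > 33:
        data = data // g
        g = data > data
    else:
        ix = data % ix
    data *= g % 33
    for q in ix:
        g = (6 + 33) % 34
        if data <= data:
            break
    return 33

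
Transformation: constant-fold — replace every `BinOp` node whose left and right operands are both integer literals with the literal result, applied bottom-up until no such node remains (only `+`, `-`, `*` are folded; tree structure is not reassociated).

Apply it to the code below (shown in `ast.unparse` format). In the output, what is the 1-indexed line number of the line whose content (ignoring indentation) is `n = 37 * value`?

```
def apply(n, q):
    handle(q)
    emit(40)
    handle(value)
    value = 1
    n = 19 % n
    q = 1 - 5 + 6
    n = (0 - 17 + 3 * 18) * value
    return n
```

Transformed code:
def apply(n, q):
    handle(q)
    emit(40)
    handle(value)
    value = 1
    n = 19 % n
    q = 2
    n = 37 * value
    return n

8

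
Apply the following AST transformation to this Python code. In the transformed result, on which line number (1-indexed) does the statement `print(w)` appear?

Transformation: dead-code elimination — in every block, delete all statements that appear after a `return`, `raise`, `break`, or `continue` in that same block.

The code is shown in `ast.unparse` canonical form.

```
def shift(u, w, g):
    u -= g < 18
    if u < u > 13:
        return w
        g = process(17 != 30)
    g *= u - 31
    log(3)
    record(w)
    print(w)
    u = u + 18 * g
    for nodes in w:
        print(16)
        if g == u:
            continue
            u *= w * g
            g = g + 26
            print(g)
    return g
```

8

Transformed code:
def shift(u, w, g):
    u -= g < 18
    if u < u > 13:
        return w
    g *= u - 31
    log(3)
    record(w)
    print(w)
    u = u + 18 * g
    for nodes in w:
        print(16)
        if g == u:
            continue
    return g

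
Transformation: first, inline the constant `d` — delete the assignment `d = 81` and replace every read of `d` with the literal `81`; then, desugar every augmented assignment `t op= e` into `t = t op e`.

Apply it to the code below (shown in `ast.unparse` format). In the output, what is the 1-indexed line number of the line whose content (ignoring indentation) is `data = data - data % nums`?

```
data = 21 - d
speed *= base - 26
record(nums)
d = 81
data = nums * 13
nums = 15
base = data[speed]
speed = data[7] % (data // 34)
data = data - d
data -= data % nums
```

9

Transformed code:
data = 21 - 81
speed = speed * (base - 26)
record(nums)
data = nums * 13
nums = 15
base = data[speed]
speed = data[7] % (data // 34)
data = data - 81
data = data - data % nums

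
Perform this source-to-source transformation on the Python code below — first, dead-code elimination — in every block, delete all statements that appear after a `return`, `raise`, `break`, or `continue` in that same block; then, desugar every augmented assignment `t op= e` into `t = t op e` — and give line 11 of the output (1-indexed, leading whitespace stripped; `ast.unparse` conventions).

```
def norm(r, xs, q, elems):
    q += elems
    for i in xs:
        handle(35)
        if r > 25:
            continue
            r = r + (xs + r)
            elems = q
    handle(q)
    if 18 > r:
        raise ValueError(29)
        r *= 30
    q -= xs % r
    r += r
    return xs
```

Transformed code:
def norm(r, xs, q, elems):
    q = q + elems
    for i in xs:
        handle(35)
        if r > 25:
            continue
    handle(q)
    if 18 > r:
        raise ValueError(29)
    q = q - xs % r
    r = r + r
    return xs

r = r + r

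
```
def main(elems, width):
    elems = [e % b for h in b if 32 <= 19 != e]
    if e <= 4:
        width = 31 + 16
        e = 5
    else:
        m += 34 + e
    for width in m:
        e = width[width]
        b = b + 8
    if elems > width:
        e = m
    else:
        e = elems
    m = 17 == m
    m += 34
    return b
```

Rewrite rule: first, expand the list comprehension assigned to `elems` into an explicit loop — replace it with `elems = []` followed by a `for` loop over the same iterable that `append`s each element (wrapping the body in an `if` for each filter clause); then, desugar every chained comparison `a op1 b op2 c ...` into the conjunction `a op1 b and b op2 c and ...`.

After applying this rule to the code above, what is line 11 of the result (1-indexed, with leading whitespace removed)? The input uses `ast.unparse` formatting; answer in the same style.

for width in m:

Transformed code:
def main(elems, width):
    elems = []
    for h in b:
        if 32 <= 19 and 19 != e:
            elems.append(e % b)
    if e <= 4:
        width = 31 + 16
        e = 5
    else:
        m += 34 + e
    for width in m:
        e = width[width]
        b = b + 8
    if elems > width:
        e = m
    else:
        e = elems
    m = 17 == m
    m += 34
    return b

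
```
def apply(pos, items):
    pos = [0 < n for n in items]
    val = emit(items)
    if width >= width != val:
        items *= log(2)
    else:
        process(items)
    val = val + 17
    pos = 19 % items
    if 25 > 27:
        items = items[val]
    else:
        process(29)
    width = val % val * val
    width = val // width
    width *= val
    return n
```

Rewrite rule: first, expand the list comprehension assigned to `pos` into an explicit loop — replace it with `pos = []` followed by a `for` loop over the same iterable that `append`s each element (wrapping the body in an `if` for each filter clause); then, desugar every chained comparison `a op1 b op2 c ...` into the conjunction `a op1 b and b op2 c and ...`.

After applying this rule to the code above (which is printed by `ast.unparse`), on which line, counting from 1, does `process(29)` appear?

Transformed code:
def apply(pos, items):
    pos = []
    for n in items:
        pos.append(0 < n)
    val = emit(items)
    if width >= width and width != val:
        items *= log(2)
    else:
        process(items)
    val = val + 17
    pos = 19 % items
    if 25 > 27:
        items = items[val]
    else:
        process(29)
    width = val % val * val
    width = val // width
    width *= val
    return n

15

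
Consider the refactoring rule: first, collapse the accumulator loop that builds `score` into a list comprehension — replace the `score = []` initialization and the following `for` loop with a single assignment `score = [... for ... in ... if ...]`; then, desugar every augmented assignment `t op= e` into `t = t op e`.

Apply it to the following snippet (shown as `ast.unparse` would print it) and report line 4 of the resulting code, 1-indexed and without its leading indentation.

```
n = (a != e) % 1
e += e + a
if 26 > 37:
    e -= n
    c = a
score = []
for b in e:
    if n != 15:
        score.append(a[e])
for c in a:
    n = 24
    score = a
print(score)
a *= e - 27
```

Transformed code:
n = (a != e) % 1
e = e + (e + a)
if 26 > 37:
    e = e - n
    c = a
score = [a[e] for b in e if n != 15]
for c in a:
    n = 24
    score = a
print(score)
a = a * (e - 27)

e = e - n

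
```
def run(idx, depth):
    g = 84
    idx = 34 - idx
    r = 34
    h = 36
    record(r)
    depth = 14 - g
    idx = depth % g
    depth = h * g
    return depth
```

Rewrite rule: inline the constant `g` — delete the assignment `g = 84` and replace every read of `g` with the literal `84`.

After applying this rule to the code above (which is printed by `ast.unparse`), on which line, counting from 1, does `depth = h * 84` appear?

8

Transformed code:
def run(idx, depth):
    idx = 34 - idx
    r = 34
    h = 36
    record(r)
    depth = 14 - 84
    idx = depth % 84
    depth = h * 84
    return depth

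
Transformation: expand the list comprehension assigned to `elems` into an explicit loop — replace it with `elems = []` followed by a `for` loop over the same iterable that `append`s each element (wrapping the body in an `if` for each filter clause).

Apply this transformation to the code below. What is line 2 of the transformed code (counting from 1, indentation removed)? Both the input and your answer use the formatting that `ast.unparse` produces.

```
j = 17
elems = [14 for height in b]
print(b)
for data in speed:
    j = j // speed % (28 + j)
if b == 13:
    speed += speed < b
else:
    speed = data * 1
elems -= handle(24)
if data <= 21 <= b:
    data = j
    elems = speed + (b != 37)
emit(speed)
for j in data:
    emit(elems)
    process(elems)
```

elems = []

Transformed code:
j = 17
elems = []
for height in b:
    elems.append(14)
print(b)
for data in speed:
    j = j // speed % (28 + j)
if b == 13:
    speed += speed < b
else:
    speed = data * 1
elems -= handle(24)
if data <= 21 <= b:
    data = j
    elems = speed + (b != 37)
emit(speed)
for j in data:
    emit(elems)
    process(elems)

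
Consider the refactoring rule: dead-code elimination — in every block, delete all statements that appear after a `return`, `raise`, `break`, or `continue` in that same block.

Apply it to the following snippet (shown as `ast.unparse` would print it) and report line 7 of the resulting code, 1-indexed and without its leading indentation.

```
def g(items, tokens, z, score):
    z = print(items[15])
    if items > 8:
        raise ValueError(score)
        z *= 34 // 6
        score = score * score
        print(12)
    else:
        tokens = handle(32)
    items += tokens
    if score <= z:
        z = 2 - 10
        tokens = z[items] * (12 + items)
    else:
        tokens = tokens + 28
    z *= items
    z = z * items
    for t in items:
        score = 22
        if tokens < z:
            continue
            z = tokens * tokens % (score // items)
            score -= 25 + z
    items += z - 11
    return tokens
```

Transformed code:
def g(items, tokens, z, score):
    z = print(items[15])
    if items > 8:
        raise ValueError(score)
    else:
        tokens = handle(32)
    items += tokens
    if score <= z:
        z = 2 - 10
        tokens = z[items] * (12 + items)
    else:
        tokens = tokens + 28
    z *= items
    z = z * items
    for t in items:
        score = 22
        if tokens < z:
            continue
    items += z - 11
    return tokens

items += tokens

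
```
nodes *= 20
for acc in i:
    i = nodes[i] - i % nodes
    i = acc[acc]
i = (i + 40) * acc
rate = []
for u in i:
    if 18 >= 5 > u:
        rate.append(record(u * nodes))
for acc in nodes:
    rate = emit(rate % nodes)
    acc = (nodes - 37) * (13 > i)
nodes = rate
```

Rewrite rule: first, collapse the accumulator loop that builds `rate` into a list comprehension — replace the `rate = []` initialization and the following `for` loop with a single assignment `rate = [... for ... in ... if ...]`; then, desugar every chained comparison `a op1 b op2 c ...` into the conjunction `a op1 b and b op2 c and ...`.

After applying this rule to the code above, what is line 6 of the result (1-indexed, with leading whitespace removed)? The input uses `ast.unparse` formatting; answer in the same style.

rate = [record(u * nodes) for u in i if 18 >= 5 and 5 > u]

Transformed code:
nodes *= 20
for acc in i:
    i = nodes[i] - i % nodes
    i = acc[acc]
i = (i + 40) * acc
rate = [record(u * nodes) for u in i if 18 >= 5 and 5 > u]
for acc in nodes:
    rate = emit(rate % nodes)
    acc = (nodes - 37) * (13 > i)
nodes = rate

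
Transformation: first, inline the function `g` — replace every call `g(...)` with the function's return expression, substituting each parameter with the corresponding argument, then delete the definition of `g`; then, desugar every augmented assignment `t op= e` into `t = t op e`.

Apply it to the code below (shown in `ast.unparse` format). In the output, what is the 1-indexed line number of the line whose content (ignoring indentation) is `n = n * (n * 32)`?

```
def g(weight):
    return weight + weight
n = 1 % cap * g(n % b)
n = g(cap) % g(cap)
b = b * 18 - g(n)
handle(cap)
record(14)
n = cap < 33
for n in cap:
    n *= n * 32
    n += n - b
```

Transformed code:
n = 1 % cap * (n % b + n % b)
n = (cap + cap) % (cap + cap)
b = b * 18 - (n + n)
handle(cap)
record(14)
n = cap < 33
for n in cap:
    n = n * (n * 32)
    n = n + (n - b)

8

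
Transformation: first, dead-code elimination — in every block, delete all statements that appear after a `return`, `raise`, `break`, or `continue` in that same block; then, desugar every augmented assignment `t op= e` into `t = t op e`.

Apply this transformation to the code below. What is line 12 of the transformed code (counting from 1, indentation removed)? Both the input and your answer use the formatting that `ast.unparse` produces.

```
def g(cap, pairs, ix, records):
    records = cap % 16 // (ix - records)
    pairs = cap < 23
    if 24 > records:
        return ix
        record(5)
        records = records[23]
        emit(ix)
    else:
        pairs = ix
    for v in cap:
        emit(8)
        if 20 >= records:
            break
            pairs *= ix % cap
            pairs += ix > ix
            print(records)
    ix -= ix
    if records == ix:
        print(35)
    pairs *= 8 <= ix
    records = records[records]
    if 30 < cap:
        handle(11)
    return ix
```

ix = ix - ix

Transformed code:
def g(cap, pairs, ix, records):
    records = cap % 16 // (ix - records)
    pairs = cap < 23
    if 24 > records:
        return ix
    else:
        pairs = ix
    for v in cap:
        emit(8)
        if 20 >= records:
            break
    ix = ix - ix
    if records == ix:
        print(35)
    pairs = pairs * (8 <= ix)
    records = records[records]
    if 30 < cap:
        handle(11)
    return ix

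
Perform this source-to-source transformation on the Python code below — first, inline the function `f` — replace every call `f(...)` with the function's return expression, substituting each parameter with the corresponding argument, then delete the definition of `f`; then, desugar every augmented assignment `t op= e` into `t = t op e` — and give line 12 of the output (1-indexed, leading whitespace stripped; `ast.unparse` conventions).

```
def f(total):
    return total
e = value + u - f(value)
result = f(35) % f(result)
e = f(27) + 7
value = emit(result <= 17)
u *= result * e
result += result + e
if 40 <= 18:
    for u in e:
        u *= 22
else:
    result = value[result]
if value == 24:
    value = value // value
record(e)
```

if value == 24:

Transformed code:
e = value + u - value
result = 35 % result
e = 27 + 7
value = emit(result <= 17)
u = u * (result * e)
result = result + (result + e)
if 40 <= 18:
    for u in e:
        u = u * 22
else:
    result = value[result]
if value == 24:
    value = value // value
record(e)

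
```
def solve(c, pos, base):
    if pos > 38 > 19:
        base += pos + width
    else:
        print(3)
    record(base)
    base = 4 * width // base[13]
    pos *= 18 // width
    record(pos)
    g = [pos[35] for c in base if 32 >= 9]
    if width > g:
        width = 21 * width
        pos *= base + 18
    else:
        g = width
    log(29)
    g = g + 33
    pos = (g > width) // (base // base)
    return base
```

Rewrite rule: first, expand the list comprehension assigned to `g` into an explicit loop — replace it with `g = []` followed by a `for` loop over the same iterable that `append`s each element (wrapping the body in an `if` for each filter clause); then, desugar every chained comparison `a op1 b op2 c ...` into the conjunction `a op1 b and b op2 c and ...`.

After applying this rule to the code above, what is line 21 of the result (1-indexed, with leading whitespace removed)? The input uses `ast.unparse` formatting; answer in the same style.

Transformed code:
def solve(c, pos, base):
    if pos > 38 and 38 > 19:
        base += pos + width
    else:
        print(3)
    record(base)
    base = 4 * width // base[13]
    pos *= 18 // width
    record(pos)
    g = []
    for c in base:
        if 32 >= 9:
            g.append(pos[35])
    if width > g:
        width = 21 * width
        pos *= base + 18
    else:
        g = width
    log(29)
    g = g + 33
    pos = (g > width) // (base // base)
    return base

pos = (g > width) // (base // base)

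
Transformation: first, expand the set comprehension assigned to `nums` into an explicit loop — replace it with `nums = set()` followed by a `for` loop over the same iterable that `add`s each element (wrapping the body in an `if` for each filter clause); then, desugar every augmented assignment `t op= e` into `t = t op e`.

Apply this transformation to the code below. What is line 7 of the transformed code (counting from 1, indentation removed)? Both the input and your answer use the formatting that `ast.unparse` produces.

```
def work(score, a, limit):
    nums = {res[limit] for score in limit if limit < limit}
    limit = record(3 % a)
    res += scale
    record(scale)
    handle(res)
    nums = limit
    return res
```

Transformed code:
def work(score, a, limit):
    nums = set()
    for score in limit:
        if limit < limit:
            nums.add(res[limit])
    limit = record(3 % a)
    res = res + scale
    record(scale)
    handle(res)
    nums = limit
    return res

res = res + scale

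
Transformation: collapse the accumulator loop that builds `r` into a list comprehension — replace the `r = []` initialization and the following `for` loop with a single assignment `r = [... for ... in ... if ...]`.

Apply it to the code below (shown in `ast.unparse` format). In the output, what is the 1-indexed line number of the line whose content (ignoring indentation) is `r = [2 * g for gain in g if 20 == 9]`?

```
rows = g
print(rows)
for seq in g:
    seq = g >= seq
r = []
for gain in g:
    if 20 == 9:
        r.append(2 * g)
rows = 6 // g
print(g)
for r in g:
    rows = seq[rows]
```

5

Transformed code:
rows = g
print(rows)
for seq in g:
    seq = g >= seq
r = [2 * g for gain in g if 20 == 9]
rows = 6 // g
print(g)
for r in g:
    rows = seq[rows]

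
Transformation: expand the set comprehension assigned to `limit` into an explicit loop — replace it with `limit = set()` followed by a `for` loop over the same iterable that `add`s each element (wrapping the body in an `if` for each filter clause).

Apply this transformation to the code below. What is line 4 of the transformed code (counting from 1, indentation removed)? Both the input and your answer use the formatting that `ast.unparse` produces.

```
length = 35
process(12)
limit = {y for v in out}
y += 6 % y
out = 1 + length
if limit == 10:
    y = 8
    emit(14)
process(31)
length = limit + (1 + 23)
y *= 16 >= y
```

for v in out:

Transformed code:
length = 35
process(12)
limit = set()
for v in out:
    limit.add(y)
y += 6 % y
out = 1 + length
if limit == 10:
    y = 8
    emit(14)
process(31)
length = limit + (1 + 23)
y *= 16 >= y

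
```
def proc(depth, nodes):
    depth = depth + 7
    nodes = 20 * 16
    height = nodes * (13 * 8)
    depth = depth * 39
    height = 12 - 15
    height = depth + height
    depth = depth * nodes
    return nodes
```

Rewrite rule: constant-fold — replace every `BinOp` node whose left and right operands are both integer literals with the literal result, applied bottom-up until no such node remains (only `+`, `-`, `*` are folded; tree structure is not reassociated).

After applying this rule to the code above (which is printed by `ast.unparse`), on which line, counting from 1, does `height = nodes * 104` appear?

4

Transformed code:
def proc(depth, nodes):
    depth = depth + 7
    nodes = 320
    height = nodes * 104
    depth = depth * 39
    height = -3
    height = depth + height
    depth = depth * nodes
    return nodes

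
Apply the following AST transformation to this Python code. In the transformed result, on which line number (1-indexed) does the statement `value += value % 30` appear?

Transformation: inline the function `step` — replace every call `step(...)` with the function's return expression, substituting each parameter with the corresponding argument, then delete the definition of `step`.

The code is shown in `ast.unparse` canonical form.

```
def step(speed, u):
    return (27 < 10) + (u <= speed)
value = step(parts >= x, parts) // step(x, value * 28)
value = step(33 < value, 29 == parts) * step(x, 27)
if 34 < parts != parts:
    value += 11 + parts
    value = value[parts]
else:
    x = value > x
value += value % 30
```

Transformed code:
value = ((27 < 10) + (parts <= (parts >= x))) // ((27 < 10) + (value * 28 <= x))
value = ((27 < 10) + ((29 == parts) <= (33 < value))) * ((27 < 10) + (27 <= x))
if 34 < parts != parts:
    value += 11 + parts
    value = value[parts]
else:
    x = value > x
value += value % 30

8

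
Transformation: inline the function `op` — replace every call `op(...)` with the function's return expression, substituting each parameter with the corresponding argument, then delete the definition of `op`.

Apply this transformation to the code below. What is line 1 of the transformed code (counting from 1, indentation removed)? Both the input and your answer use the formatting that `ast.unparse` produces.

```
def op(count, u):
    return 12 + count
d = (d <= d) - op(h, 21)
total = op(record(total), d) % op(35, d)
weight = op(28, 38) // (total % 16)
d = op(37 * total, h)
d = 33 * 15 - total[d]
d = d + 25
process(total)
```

Transformed code:
d = (d <= d) - (12 + h)
total = (12 + record(total)) % (12 + 35)
weight = (12 + 28) // (total % 16)
d = 12 + 37 * total
d = 33 * 15 - total[d]
d = d + 25
process(total)

d = (d <= d) - (12 + h)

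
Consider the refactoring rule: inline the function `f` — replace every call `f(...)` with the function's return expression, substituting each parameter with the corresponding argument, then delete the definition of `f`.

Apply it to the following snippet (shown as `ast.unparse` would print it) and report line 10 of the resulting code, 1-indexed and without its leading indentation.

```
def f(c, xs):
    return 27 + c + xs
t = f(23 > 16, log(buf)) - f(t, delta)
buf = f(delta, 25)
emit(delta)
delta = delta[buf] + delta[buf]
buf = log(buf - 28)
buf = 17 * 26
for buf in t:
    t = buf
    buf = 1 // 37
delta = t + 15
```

Transformed code:
t = 27 + (23 > 16) + log(buf) - (27 + t + delta)
buf = 27 + delta + 25
emit(delta)
delta = delta[buf] + delta[buf]
buf = log(buf - 28)
buf = 17 * 26
for buf in t:
    t = buf
    buf = 1 // 37
delta = t + 15

delta = t + 15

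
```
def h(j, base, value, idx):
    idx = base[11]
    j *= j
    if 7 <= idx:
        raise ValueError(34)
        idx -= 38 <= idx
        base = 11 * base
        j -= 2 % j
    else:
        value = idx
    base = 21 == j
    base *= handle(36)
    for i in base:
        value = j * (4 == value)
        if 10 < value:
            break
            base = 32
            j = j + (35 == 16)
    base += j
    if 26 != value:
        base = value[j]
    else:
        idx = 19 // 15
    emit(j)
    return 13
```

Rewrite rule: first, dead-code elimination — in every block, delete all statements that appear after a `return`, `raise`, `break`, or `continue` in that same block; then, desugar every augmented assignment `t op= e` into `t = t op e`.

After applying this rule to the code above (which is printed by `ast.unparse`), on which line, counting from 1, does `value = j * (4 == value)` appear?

11

Transformed code:
def h(j, base, value, idx):
    idx = base[11]
    j = j * j
    if 7 <= idx:
        raise ValueError(34)
    else:
        value = idx
    base = 21 == j
    base = base * handle(36)
    for i in base:
        value = j * (4 == value)
        if 10 < value:
            break
    base = base + j
    if 26 != value:
        base = value[j]
    else:
        idx = 19 // 15
    emit(j)
    return 13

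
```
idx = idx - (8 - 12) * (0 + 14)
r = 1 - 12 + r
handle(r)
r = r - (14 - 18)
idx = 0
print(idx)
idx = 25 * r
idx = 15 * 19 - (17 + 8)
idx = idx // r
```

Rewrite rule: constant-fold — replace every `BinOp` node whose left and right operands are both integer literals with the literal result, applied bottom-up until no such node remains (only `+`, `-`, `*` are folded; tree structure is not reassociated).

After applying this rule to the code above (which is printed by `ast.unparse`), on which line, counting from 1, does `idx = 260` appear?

Transformed code:
idx = idx - -56
r = -11 + r
handle(r)
r = r - -4
idx = 0
print(idx)
idx = 25 * r
idx = 260
idx = idx // r

8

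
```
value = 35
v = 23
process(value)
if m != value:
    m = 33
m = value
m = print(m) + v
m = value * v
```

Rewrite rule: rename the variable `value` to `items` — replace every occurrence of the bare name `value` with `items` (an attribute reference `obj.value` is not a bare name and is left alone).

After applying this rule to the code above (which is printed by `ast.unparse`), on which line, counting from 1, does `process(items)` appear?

Transformed code:
items = 35
v = 23
process(items)
if m != items:
    m = 33
m = items
m = print(m) + v
m = items * v

3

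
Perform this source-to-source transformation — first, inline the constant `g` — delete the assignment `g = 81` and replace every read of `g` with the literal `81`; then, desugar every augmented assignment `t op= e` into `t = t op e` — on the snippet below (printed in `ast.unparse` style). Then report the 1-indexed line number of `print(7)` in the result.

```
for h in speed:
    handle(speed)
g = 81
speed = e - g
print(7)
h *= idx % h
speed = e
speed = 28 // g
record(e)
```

4

Transformed code:
for h in speed:
    handle(speed)
speed = e - 81
print(7)
h = h * (idx % h)
speed = e
speed = 28 // 81
record(e)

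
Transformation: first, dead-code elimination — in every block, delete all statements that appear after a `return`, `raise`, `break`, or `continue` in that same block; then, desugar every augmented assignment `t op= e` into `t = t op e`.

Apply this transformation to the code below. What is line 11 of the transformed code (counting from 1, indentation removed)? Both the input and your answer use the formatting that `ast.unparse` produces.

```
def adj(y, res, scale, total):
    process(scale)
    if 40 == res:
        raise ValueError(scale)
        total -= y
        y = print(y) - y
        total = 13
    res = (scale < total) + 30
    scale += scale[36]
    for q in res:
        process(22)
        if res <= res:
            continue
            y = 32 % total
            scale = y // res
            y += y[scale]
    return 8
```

return 8

Transformed code:
def adj(y, res, scale, total):
    process(scale)
    if 40 == res:
        raise ValueError(scale)
    res = (scale < total) + 30
    scale = scale + scale[36]
    for q in res:
        process(22)
        if res <= res:
            continue
    return 8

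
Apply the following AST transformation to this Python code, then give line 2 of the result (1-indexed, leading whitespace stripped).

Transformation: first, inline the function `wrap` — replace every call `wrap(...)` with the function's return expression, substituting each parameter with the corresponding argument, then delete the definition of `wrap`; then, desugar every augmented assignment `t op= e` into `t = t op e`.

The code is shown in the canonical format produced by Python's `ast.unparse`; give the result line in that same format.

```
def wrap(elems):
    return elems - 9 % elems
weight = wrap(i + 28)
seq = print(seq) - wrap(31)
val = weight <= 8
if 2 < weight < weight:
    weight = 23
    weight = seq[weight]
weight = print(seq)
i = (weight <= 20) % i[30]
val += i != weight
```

seq = print(seq) - (31 - 9 % 31)

Transformed code:
weight = i + 28 - 9 % (i + 28)
seq = print(seq) - (31 - 9 % 31)
val = weight <= 8
if 2 < weight < weight:
    weight = 23
    weight = seq[weight]
weight = print(seq)
i = (weight <= 20) % i[30]
val = val + (i != weight)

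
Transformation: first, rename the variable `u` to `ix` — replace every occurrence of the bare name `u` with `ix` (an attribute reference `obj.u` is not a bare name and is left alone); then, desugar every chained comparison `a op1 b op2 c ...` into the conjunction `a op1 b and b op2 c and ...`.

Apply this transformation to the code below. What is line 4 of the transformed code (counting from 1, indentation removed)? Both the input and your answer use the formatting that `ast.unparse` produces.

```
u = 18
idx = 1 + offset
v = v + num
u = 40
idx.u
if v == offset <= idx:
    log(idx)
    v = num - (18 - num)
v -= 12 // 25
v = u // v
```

ix = 40

Transformed code:
ix = 18
idx = 1 + offset
v = v + num
ix = 40
idx.u
if v == offset and offset <= idx:
    log(idx)
    v = num - (18 - num)
v -= 12 // 25
v = ix // v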